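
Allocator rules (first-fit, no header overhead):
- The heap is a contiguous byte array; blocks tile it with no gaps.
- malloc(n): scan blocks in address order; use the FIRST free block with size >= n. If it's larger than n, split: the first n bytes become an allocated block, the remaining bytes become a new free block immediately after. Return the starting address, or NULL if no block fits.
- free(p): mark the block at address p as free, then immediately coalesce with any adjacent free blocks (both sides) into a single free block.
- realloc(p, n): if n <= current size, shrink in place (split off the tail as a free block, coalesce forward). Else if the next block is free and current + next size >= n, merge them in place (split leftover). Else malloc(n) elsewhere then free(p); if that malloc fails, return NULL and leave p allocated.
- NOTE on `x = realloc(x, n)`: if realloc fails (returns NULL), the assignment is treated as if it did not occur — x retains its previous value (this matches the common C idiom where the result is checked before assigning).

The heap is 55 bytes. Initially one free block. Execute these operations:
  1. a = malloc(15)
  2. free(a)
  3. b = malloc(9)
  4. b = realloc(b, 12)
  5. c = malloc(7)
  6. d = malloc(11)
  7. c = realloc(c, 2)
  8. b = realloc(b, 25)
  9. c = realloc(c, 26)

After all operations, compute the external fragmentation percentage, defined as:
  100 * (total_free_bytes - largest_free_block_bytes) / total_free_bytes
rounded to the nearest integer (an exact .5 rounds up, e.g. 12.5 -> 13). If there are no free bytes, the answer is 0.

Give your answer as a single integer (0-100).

Answer: 29

Derivation:
Op 1: a = malloc(15) -> a = 0; heap: [0-14 ALLOC][15-54 FREE]
Op 2: free(a) -> (freed a); heap: [0-54 FREE]
Op 3: b = malloc(9) -> b = 0; heap: [0-8 ALLOC][9-54 FREE]
Op 4: b = realloc(b, 12) -> b = 0; heap: [0-11 ALLOC][12-54 FREE]
Op 5: c = malloc(7) -> c = 12; heap: [0-11 ALLOC][12-18 ALLOC][19-54 FREE]
Op 6: d = malloc(11) -> d = 19; heap: [0-11 ALLOC][12-18 ALLOC][19-29 ALLOC][30-54 FREE]
Op 7: c = realloc(c, 2) -> c = 12; heap: [0-11 ALLOC][12-13 ALLOC][14-18 FREE][19-29 ALLOC][30-54 FREE]
Op 8: b = realloc(b, 25) -> b = 30; heap: [0-11 FREE][12-13 ALLOC][14-18 FREE][19-29 ALLOC][30-54 ALLOC]
Op 9: c = realloc(c, 26) -> NULL (c unchanged); heap: [0-11 FREE][12-13 ALLOC][14-18 FREE][19-29 ALLOC][30-54 ALLOC]
Free blocks: [12 5] total_free=17 largest=12 -> 100*(17-12)/17 = 500/17 ≈ 29.412 -> rounds to 29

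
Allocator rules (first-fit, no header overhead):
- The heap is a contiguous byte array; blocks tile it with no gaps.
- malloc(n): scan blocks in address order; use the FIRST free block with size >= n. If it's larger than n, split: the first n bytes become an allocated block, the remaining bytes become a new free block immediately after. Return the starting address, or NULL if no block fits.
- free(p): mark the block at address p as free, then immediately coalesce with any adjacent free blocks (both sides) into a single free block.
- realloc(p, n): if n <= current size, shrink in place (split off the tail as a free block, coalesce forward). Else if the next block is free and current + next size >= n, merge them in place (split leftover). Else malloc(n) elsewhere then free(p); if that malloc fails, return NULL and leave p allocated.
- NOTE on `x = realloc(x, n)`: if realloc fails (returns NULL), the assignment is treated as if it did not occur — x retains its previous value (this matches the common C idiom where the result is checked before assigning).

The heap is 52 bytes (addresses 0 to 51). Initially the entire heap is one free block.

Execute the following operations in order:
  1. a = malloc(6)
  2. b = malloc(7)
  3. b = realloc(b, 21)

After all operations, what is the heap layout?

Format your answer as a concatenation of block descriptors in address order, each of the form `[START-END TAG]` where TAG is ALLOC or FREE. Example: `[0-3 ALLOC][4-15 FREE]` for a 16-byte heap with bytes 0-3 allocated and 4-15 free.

Answer: [0-5 ALLOC][6-26 ALLOC][27-51 FREE]

Derivation:
Op 1: a = malloc(6) -> a = 0; heap: [0-5 ALLOC][6-51 FREE]
Op 2: b = malloc(7) -> b = 6; heap: [0-5 ALLOC][6-12 ALLOC][13-51 FREE]
Op 3: b = realloc(b, 21) -> b = 6; heap: [0-5 ALLOC][6-26 ALLOC][27-51 FREE]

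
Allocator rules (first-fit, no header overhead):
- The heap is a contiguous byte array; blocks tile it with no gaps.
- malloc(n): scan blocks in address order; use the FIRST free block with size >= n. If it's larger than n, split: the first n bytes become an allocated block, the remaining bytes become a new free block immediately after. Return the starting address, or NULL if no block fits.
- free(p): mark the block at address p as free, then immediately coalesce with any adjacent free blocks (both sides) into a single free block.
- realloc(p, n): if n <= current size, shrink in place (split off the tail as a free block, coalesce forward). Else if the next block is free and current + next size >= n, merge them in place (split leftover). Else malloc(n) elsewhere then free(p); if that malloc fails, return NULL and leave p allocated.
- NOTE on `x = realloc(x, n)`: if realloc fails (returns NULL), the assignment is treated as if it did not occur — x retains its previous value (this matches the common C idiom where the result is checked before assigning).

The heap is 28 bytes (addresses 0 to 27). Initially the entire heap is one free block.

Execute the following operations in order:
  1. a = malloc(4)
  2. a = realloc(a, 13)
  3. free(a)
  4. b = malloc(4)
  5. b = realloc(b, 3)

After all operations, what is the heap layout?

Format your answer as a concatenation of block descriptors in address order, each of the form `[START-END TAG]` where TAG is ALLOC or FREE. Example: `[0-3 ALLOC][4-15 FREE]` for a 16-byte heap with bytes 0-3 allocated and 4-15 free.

Answer: [0-2 ALLOC][3-27 FREE]

Derivation:
Op 1: a = malloc(4) -> a = 0; heap: [0-3 ALLOC][4-27 FREE]
Op 2: a = realloc(a, 13) -> a = 0; heap: [0-12 ALLOC][13-27 FREE]
Op 3: free(a) -> (freed a); heap: [0-27 FREE]
Op 4: b = malloc(4) -> b = 0; heap: [0-3 ALLOC][4-27 FREE]
Op 5: b = realloc(b, 3) -> b = 0; heap: [0-2 ALLOC][3-27 FREE]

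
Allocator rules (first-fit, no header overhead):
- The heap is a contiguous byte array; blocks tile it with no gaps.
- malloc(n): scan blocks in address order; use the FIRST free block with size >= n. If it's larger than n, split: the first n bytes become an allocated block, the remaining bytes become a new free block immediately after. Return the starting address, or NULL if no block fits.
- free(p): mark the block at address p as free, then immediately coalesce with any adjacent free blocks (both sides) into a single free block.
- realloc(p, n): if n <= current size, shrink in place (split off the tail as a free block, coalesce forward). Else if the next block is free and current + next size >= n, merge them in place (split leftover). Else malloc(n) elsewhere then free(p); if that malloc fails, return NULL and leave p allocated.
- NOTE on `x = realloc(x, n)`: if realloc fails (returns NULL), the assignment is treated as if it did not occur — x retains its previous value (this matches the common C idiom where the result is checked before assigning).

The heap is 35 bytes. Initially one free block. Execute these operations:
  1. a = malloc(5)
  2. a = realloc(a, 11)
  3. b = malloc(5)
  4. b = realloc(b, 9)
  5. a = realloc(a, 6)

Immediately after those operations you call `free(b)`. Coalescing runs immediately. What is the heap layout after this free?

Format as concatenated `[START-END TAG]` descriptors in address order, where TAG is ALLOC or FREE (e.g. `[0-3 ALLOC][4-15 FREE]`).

Op 1: a = malloc(5) -> a = 0; heap: [0-4 ALLOC][5-34 FREE]
Op 2: a = realloc(a, 11) -> a = 0; heap: [0-10 ALLOC][11-34 FREE]
Op 3: b = malloc(5) -> b = 11; heap: [0-10 ALLOC][11-15 ALLOC][16-34 FREE]
Op 4: b = realloc(b, 9) -> b = 11; heap: [0-10 ALLOC][11-19 ALLOC][20-34 FREE]
Op 5: a = realloc(a, 6) -> a = 0; heap: [0-5 ALLOC][6-10 FREE][11-19 ALLOC][20-34 FREE]
free(b): b = 11 -> block [11-19 ALLOC]; mark free, coalesce with adjacent free neighbors -> [0-5 ALLOC][6-34 FREE]

Answer: [0-5 ALLOC][6-34 FREE]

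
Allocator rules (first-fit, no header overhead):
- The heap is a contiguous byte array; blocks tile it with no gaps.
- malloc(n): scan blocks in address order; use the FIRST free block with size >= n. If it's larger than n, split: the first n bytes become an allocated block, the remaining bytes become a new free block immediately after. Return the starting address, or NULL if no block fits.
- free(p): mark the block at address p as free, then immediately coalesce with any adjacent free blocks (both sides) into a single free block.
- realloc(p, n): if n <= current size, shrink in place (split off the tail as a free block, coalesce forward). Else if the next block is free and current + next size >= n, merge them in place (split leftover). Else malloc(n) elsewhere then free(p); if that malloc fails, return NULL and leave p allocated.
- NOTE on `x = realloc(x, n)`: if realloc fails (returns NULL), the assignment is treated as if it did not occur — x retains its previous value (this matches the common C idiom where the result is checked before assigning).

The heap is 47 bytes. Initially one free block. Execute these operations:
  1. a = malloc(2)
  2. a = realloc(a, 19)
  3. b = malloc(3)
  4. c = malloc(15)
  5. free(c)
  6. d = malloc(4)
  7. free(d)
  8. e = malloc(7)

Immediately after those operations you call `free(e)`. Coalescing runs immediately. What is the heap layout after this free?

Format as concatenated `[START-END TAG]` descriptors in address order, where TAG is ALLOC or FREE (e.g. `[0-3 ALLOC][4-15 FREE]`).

Op 1: a = malloc(2) -> a = 0; heap: [0-1 ALLOC][2-46 FREE]
Op 2: a = realloc(a, 19) -> a = 0; heap: [0-18 ALLOC][19-46 FREE]
Op 3: b = malloc(3) -> b = 19; heap: [0-18 ALLOC][19-21 ALLOC][22-46 FREE]
Op 4: c = malloc(15) -> c = 22; heap: [0-18 ALLOC][19-21 ALLOC][22-36 ALLOC][37-46 FREE]
Op 5: free(c) -> (freed c); heap: [0-18 ALLOC][19-21 ALLOC][22-46 FREE]
Op 6: d = malloc(4) -> d = 22; heap: [0-18 ALLOC][19-21 ALLOC][22-25 ALLOC][26-46 FREE]
Op 7: free(d) -> (freed d); heap: [0-18 ALLOC][19-21 ALLOC][22-46 FREE]
Op 8: e = malloc(7) -> e = 22; heap: [0-18 ALLOC][19-21 ALLOC][22-28 ALLOC][29-46 FREE]
free(e): e = 22 -> block [22-28 ALLOC]; mark free, coalesce with adjacent free neighbors -> [0-18 ALLOC][19-21 ALLOC][22-46 FREE]

Answer: [0-18 ALLOC][19-21 ALLOC][22-46 FREE]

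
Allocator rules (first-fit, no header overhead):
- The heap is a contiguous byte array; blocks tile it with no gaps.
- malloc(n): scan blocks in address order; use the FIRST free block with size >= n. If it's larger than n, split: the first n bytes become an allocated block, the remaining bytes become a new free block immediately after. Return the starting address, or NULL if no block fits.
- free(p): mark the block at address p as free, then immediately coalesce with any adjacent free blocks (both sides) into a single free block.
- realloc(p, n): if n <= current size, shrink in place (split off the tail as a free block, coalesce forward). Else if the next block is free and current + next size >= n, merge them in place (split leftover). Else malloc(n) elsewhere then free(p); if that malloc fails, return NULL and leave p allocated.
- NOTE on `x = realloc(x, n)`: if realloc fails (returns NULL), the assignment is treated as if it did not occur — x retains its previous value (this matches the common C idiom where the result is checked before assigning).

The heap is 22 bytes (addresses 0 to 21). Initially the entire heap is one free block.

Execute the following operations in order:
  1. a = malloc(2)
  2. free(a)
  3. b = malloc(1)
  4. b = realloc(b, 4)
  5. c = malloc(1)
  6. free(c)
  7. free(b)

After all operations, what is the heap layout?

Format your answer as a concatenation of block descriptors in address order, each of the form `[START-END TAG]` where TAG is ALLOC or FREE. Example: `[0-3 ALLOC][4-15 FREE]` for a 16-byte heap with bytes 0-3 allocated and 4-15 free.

Answer: [0-21 FREE]

Derivation:
Op 1: a = malloc(2) -> a = 0; heap: [0-1 ALLOC][2-21 FREE]
Op 2: free(a) -> (freed a); heap: [0-21 FREE]
Op 3: b = malloc(1) -> b = 0; heap: [0-0 ALLOC][1-21 FREE]
Op 4: b = realloc(b, 4) -> b = 0; heap: [0-3 ALLOC][4-21 FREE]
Op 5: c = malloc(1) -> c = 4; heap: [0-3 ALLOC][4-4 ALLOC][5-21 FREE]
Op 6: free(c) -> (freed c); heap: [0-3 ALLOC][4-21 FREE]
Op 7: free(b) -> (freed b); heap: [0-21 FREE]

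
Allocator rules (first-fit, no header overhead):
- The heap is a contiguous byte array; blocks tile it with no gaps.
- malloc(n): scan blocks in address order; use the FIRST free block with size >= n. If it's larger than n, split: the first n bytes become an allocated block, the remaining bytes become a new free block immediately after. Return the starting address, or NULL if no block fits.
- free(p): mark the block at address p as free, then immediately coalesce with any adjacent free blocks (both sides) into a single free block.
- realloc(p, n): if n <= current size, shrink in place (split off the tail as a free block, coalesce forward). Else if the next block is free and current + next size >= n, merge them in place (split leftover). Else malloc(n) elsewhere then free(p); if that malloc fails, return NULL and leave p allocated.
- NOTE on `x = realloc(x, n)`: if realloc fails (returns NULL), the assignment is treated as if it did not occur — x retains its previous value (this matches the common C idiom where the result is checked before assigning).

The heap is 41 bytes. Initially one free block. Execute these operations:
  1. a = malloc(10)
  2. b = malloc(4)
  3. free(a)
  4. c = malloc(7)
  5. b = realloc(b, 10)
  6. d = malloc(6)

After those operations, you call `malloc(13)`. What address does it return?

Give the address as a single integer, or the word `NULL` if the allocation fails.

Answer: 26

Derivation:
Op 1: a = malloc(10) -> a = 0; heap: [0-9 ALLOC][10-40 FREE]
Op 2: b = malloc(4) -> b = 10; heap: [0-9 ALLOC][10-13 ALLOC][14-40 FREE]
Op 3: free(a) -> (freed a); heap: [0-9 FREE][10-13 ALLOC][14-40 FREE]
Op 4: c = malloc(7) -> c = 0; heap: [0-6 ALLOC][7-9 FREE][10-13 ALLOC][14-40 FREE]
Op 5: b = realloc(b, 10) -> b = 10; heap: [0-6 ALLOC][7-9 FREE][10-19 ALLOC][20-40 FREE]
Op 6: d = malloc(6) -> d = 20; heap: [0-6 ALLOC][7-9 FREE][10-19 ALLOC][20-25 ALLOC][26-40 FREE]
malloc(13): first-fit scan over [0-6 ALLOC][7-9 FREE][10-19 ALLOC][20-25 ALLOC][26-40 FREE] -> 26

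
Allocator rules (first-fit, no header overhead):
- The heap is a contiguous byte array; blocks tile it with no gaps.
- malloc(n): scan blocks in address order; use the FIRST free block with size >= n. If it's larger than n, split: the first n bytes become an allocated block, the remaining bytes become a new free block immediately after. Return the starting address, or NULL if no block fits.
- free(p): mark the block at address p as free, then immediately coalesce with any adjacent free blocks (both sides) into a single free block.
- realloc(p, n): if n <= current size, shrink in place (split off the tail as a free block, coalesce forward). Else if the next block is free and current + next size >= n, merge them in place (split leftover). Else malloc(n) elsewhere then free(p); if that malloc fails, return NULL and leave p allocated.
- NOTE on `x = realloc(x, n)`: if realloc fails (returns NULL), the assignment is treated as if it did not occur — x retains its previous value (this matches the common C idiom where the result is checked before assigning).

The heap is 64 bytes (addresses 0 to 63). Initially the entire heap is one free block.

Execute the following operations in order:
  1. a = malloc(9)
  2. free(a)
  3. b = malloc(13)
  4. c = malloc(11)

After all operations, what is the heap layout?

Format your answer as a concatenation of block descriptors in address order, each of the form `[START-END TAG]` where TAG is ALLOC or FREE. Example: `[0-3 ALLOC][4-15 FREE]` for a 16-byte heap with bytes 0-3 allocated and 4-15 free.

Answer: [0-12 ALLOC][13-23 ALLOC][24-63 FREE]

Derivation:
Op 1: a = malloc(9) -> a = 0; heap: [0-8 ALLOC][9-63 FREE]
Op 2: free(a) -> (freed a); heap: [0-63 FREE]
Op 3: b = malloc(13) -> b = 0; heap: [0-12 ALLOC][13-63 FREE]
Op 4: c = malloc(11) -> c = 13; heap: [0-12 ALLOC][13-23 ALLOC][24-63 FREE]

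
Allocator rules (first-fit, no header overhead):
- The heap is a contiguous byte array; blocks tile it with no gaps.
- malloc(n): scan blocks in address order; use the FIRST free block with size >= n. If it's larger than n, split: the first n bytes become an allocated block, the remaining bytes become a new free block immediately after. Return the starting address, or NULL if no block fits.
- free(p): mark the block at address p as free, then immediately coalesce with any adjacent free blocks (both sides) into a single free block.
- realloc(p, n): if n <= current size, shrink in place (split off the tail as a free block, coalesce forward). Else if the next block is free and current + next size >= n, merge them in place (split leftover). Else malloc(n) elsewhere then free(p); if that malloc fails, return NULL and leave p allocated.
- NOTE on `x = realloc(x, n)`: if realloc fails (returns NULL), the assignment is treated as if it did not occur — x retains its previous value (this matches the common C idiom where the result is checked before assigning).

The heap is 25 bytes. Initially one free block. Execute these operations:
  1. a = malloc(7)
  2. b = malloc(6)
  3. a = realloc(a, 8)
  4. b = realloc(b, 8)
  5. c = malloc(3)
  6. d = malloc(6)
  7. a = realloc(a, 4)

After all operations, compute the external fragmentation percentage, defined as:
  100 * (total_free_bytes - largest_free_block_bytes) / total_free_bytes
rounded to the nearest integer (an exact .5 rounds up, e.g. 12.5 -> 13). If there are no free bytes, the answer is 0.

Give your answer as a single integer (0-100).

Answer: 33

Derivation:
Op 1: a = malloc(7) -> a = 0; heap: [0-6 ALLOC][7-24 FREE]
Op 2: b = malloc(6) -> b = 7; heap: [0-6 ALLOC][7-12 ALLOC][13-24 FREE]
Op 3: a = realloc(a, 8) -> a = 13; heap: [0-6 FREE][7-12 ALLOC][13-20 ALLOC][21-24 FREE]
Op 4: b = realloc(b, 8) -> NULL (b unchanged); heap: [0-6 FREE][7-12 ALLOC][13-20 ALLOC][21-24 FREE]
Op 5: c = malloc(3) -> c = 0; heap: [0-2 ALLOC][3-6 FREE][7-12 ALLOC][13-20 ALLOC][21-24 FREE]
Op 6: d = malloc(6) -> d = NULL; heap: [0-2 ALLOC][3-6 FREE][7-12 ALLOC][13-20 ALLOC][21-24 FREE]
Op 7: a = realloc(a, 4) -> a = 13; heap: [0-2 ALLOC][3-6 FREE][7-12 ALLOC][13-16 ALLOC][17-24 FREE]
Free blocks: [4 8] total_free=12 largest=8 -> 100*(12-8)/12 = 400/12 ≈ 33.333 -> rounds to 33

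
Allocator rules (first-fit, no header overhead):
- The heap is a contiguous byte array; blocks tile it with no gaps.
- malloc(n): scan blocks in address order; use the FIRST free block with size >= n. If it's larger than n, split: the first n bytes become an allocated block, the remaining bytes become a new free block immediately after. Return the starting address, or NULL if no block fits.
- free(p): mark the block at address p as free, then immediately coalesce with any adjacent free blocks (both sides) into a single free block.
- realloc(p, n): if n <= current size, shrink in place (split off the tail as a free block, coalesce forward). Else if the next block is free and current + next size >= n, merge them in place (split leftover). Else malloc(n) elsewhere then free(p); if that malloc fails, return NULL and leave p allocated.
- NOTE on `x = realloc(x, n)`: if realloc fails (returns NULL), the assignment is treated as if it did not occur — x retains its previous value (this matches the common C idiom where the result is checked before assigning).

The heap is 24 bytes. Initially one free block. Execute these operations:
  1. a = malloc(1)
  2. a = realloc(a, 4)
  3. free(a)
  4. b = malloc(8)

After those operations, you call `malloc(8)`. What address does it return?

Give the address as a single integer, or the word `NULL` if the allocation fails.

Op 1: a = malloc(1) -> a = 0; heap: [0-0 ALLOC][1-23 FREE]
Op 2: a = realloc(a, 4) -> a = 0; heap: [0-3 ALLOC][4-23 FREE]
Op 3: free(a) -> (freed a); heap: [0-23 FREE]
Op 4: b = malloc(8) -> b = 0; heap: [0-7 ALLOC][8-23 FREE]
malloc(8): first-fit scan over [0-7 ALLOC][8-23 FREE] -> 8

Answer: 8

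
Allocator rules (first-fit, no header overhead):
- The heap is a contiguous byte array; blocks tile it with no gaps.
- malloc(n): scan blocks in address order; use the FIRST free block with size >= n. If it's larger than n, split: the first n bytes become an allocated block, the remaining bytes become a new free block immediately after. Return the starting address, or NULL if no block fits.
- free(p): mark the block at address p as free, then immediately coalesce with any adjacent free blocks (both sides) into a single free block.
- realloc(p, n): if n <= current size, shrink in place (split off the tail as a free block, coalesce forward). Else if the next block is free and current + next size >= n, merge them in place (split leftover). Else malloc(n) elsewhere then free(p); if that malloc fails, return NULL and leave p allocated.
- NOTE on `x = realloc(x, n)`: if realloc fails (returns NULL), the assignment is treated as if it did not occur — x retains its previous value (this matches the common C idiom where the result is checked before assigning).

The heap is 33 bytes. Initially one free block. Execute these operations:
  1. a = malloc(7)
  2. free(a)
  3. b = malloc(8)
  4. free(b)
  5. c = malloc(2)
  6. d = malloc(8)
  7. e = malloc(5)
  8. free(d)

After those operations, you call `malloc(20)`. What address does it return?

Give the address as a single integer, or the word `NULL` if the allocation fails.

Answer: NULL

Derivation:
Op 1: a = malloc(7) -> a = 0; heap: [0-6 ALLOC][7-32 FREE]
Op 2: free(a) -> (freed a); heap: [0-32 FREE]
Op 3: b = malloc(8) -> b = 0; heap: [0-7 ALLOC][8-32 FREE]
Op 4: free(b) -> (freed b); heap: [0-32 FREE]
Op 5: c = malloc(2) -> c = 0; heap: [0-1 ALLOC][2-32 FREE]
Op 6: d = malloc(8) -> d = 2; heap: [0-1 ALLOC][2-9 ALLOC][10-32 FREE]
Op 7: e = malloc(5) -> e = 10; heap: [0-1 ALLOC][2-9 ALLOC][10-14 ALLOC][15-32 FREE]
Op 8: free(d) -> (freed d); heap: [0-1 ALLOC][2-9 FREE][10-14 ALLOC][15-32 FREE]
malloc(20): first-fit scan over [0-1 ALLOC][2-9 FREE][10-14 ALLOC][15-32 FREE] -> NULL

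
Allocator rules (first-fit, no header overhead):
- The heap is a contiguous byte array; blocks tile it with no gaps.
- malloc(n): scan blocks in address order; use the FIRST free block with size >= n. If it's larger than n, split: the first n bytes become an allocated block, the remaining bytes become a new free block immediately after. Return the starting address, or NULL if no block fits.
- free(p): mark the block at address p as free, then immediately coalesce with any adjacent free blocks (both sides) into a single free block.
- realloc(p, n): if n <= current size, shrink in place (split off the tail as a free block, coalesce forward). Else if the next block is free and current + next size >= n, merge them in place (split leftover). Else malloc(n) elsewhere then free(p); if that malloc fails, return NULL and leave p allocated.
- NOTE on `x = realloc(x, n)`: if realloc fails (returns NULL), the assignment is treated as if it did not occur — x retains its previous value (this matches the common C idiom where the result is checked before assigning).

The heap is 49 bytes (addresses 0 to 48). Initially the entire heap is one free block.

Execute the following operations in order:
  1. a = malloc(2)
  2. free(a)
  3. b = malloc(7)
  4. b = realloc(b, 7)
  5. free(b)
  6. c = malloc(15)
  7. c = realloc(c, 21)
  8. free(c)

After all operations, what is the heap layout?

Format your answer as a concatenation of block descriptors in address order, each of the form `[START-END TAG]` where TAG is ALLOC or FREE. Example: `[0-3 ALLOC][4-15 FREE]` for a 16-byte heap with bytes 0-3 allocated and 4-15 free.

Answer: [0-48 FREE]

Derivation:
Op 1: a = malloc(2) -> a = 0; heap: [0-1 ALLOC][2-48 FREE]
Op 2: free(a) -> (freed a); heap: [0-48 FREE]
Op 3: b = malloc(7) -> b = 0; heap: [0-6 ALLOC][7-48 FREE]
Op 4: b = realloc(b, 7) -> b = 0; heap: [0-6 ALLOC][7-48 FREE]
Op 5: free(b) -> (freed b); heap: [0-48 FREE]
Op 6: c = malloc(15) -> c = 0; heap: [0-14 ALLOC][15-48 FREE]
Op 7: c = realloc(c, 21) -> c = 0; heap: [0-20 ALLOC][21-48 FREE]
Op 8: free(c) -> (freed c); heap: [0-48 FREE]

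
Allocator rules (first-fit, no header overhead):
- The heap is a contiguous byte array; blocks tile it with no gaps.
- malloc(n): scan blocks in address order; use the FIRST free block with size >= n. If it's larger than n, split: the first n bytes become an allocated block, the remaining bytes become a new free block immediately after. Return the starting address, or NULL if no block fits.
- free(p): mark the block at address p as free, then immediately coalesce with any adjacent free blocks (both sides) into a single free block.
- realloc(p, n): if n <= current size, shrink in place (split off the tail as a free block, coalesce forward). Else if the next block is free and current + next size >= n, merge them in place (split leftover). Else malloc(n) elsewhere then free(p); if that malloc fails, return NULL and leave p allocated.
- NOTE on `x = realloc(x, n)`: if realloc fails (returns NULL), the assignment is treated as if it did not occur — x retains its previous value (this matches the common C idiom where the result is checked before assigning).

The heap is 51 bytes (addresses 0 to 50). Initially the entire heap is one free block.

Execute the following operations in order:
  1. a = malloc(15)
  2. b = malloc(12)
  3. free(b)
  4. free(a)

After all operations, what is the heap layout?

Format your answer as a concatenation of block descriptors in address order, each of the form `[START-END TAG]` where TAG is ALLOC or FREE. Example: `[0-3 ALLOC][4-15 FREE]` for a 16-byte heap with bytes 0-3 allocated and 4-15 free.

Answer: [0-50 FREE]

Derivation:
Op 1: a = malloc(15) -> a = 0; heap: [0-14 ALLOC][15-50 FREE]
Op 2: b = malloc(12) -> b = 15; heap: [0-14 ALLOC][15-26 ALLOC][27-50 FREE]
Op 3: free(b) -> (freed b); heap: [0-14 ALLOC][15-50 FREE]
Op 4: free(a) -> (freed a); heap: [0-50 FREE]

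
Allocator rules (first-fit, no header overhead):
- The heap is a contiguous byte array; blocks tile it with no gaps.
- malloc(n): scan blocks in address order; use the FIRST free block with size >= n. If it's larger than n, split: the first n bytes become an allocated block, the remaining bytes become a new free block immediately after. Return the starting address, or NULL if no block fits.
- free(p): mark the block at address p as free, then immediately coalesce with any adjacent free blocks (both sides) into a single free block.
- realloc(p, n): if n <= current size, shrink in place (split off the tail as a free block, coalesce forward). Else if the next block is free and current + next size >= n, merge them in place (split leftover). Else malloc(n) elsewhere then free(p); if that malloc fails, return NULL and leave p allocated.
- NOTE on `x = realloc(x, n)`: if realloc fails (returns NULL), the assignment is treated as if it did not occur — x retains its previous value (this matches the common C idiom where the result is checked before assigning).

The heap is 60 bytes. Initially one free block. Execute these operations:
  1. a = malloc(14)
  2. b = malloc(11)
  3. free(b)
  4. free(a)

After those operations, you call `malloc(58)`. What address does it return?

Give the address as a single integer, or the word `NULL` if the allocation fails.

Answer: 0

Derivation:
Op 1: a = malloc(14) -> a = 0; heap: [0-13 ALLOC][14-59 FREE]
Op 2: b = malloc(11) -> b = 14; heap: [0-13 ALLOC][14-24 ALLOC][25-59 FREE]
Op 3: free(b) -> (freed b); heap: [0-13 ALLOC][14-59 FREE]
Op 4: free(a) -> (freed a); heap: [0-59 FREE]
malloc(58): first-fit scan over [0-59 FREE] -> 0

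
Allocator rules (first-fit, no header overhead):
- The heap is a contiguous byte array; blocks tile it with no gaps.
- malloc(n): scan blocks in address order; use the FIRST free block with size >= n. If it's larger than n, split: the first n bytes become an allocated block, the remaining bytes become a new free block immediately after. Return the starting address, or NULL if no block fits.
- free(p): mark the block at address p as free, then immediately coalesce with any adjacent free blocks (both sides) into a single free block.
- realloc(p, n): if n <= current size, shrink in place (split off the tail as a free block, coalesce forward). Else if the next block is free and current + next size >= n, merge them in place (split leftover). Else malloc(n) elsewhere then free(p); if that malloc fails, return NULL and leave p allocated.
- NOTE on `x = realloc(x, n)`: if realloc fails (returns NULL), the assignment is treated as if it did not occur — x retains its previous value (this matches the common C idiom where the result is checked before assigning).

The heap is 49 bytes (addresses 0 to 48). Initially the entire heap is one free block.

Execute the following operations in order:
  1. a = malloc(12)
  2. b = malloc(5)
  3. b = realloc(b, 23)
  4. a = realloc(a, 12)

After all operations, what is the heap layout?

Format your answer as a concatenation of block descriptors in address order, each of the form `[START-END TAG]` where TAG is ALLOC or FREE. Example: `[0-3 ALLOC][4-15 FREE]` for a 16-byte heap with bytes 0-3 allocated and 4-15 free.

Answer: [0-11 ALLOC][12-34 ALLOC][35-48 FREE]

Derivation:
Op 1: a = malloc(12) -> a = 0; heap: [0-11 ALLOC][12-48 FREE]
Op 2: b = malloc(5) -> b = 12; heap: [0-11 ALLOC][12-16 ALLOC][17-48 FREE]
Op 3: b = realloc(b, 23) -> b = 12; heap: [0-11 ALLOC][12-34 ALLOC][35-48 FREE]
Op 4: a = realloc(a, 12) -> a = 0; heap: [0-11 ALLOC][12-34 ALLOC][35-48 FREE]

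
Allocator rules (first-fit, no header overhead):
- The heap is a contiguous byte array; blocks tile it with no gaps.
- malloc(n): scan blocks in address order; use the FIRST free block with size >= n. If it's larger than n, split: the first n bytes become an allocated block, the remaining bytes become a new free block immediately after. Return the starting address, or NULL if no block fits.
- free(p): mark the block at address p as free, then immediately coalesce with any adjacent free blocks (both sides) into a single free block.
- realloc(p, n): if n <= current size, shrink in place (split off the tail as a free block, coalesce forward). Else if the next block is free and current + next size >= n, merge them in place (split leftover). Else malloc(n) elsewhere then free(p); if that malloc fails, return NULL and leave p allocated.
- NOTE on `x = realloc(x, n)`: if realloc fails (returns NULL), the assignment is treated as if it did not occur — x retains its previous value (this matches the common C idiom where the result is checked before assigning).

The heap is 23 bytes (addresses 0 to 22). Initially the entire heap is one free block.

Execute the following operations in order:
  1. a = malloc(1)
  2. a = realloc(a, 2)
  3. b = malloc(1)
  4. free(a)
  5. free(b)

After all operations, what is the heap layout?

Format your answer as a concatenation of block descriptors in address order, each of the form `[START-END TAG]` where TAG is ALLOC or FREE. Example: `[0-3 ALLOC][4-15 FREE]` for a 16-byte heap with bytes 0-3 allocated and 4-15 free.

Answer: [0-22 FREE]

Derivation:
Op 1: a = malloc(1) -> a = 0; heap: [0-0 ALLOC][1-22 FREE]
Op 2: a = realloc(a, 2) -> a = 0; heap: [0-1 ALLOC][2-22 FREE]
Op 3: b = malloc(1) -> b = 2; heap: [0-1 ALLOC][2-2 ALLOC][3-22 FREE]
Op 4: free(a) -> (freed a); heap: [0-1 FREE][2-2 ALLOC][3-22 FREE]
Op 5: free(b) -> (freed b); heap: [0-22 FREE]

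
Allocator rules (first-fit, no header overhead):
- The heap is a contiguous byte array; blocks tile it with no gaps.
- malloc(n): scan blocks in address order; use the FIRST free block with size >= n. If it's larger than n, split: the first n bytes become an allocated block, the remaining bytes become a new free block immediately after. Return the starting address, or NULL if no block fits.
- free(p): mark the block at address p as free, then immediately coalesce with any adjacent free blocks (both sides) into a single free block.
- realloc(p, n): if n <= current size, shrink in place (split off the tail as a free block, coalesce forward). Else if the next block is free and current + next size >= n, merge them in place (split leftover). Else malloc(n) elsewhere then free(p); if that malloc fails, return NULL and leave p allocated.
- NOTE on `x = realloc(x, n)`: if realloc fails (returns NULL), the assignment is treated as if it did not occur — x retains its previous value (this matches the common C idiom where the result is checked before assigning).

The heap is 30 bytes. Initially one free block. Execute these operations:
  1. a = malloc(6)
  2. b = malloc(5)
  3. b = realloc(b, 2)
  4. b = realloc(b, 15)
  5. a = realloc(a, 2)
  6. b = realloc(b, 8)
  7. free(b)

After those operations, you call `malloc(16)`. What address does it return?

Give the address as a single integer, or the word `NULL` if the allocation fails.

Answer: 2

Derivation:
Op 1: a = malloc(6) -> a = 0; heap: [0-5 ALLOC][6-29 FREE]
Op 2: b = malloc(5) -> b = 6; heap: [0-5 ALLOC][6-10 ALLOC][11-29 FREE]
Op 3: b = realloc(b, 2) -> b = 6; heap: [0-5 ALLOC][6-7 ALLOC][8-29 FREE]
Op 4: b = realloc(b, 15) -> b = 6; heap: [0-5 ALLOC][6-20 ALLOC][21-29 FREE]
Op 5: a = realloc(a, 2) -> a = 0; heap: [0-1 ALLOC][2-5 FREE][6-20 ALLOC][21-29 FREE]
Op 6: b = realloc(b, 8) -> b = 6; heap: [0-1 ALLOC][2-5 FREE][6-13 ALLOC][14-29 FREE]
Op 7: free(b) -> (freed b); heap: [0-1 ALLOC][2-29 FREE]
malloc(16): first-fit scan over [0-1 ALLOC][2-29 FREE] -> 2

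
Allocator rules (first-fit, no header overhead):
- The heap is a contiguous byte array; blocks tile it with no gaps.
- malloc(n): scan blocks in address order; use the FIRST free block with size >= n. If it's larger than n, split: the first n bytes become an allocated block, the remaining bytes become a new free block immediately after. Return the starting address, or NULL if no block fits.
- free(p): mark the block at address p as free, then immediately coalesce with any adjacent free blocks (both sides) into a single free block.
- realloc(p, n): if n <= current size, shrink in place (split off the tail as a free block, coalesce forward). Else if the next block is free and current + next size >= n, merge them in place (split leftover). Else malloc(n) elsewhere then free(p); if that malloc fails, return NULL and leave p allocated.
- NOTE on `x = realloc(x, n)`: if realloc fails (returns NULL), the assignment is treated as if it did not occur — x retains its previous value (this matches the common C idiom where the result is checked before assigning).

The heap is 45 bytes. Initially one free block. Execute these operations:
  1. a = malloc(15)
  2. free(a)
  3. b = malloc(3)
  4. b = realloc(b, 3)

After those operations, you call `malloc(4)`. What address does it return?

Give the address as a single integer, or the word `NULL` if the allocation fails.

Answer: 3

Derivation:
Op 1: a = malloc(15) -> a = 0; heap: [0-14 ALLOC][15-44 FREE]
Op 2: free(a) -> (freed a); heap: [0-44 FREE]
Op 3: b = malloc(3) -> b = 0; heap: [0-2 ALLOC][3-44 FREE]
Op 4: b = realloc(b, 3) -> b = 0; heap: [0-2 ALLOC][3-44 FREE]
malloc(4): first-fit scan over [0-2 ALLOC][3-44 FREE] -> 3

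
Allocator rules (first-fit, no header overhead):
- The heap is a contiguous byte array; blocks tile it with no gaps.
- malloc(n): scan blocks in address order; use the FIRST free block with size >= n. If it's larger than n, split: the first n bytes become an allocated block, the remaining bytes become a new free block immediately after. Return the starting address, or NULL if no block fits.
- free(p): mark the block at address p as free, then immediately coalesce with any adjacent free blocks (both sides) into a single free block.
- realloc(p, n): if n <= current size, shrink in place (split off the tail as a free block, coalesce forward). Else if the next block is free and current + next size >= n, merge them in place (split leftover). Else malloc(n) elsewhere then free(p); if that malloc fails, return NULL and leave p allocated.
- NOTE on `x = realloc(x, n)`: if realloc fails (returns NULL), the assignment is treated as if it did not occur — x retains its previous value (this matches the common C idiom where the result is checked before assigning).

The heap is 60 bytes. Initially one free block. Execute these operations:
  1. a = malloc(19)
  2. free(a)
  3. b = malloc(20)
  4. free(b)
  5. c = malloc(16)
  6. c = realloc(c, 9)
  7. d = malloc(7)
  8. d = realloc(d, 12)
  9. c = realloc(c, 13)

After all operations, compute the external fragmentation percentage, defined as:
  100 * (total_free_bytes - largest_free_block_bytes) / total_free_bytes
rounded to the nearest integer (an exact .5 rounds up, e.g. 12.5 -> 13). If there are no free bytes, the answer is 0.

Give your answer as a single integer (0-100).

Answer: 26

Derivation:
Op 1: a = malloc(19) -> a = 0; heap: [0-18 ALLOC][19-59 FREE]
Op 2: free(a) -> (freed a); heap: [0-59 FREE]
Op 3: b = malloc(20) -> b = 0; heap: [0-19 ALLOC][20-59 FREE]
Op 4: free(b) -> (freed b); heap: [0-59 FREE]
Op 5: c = malloc(16) -> c = 0; heap: [0-15 ALLOC][16-59 FREE]
Op 6: c = realloc(c, 9) -> c = 0; heap: [0-8 ALLOC][9-59 FREE]
Op 7: d = malloc(7) -> d = 9; heap: [0-8 ALLOC][9-15 ALLOC][16-59 FREE]
Op 8: d = realloc(d, 12) -> d = 9; heap: [0-8 ALLOC][9-20 ALLOC][21-59 FREE]
Op 9: c = realloc(c, 13) -> c = 21; heap: [0-8 FREE][9-20 ALLOC][21-33 ALLOC][34-59 FREE]
Free blocks: [9 26] total_free=35 largest=26 -> 100*(35-26)/35 = 900/35 ≈ 25.714 -> rounds to 26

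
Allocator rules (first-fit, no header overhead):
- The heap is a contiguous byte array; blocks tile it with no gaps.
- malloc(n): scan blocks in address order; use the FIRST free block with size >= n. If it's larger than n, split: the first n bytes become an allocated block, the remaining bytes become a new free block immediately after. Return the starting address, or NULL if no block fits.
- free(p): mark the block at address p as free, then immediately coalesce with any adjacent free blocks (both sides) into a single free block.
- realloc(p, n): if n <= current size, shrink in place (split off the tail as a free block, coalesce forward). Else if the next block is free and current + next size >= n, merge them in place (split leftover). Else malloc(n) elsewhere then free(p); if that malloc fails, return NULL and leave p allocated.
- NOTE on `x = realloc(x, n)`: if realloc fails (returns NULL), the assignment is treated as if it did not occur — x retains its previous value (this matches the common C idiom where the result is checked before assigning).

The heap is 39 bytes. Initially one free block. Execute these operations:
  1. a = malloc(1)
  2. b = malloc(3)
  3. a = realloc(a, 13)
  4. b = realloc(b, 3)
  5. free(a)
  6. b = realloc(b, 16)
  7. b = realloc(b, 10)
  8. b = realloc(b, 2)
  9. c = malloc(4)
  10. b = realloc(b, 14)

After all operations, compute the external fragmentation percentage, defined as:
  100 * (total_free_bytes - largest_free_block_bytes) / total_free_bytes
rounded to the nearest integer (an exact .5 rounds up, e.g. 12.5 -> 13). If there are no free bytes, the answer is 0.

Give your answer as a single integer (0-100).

Answer: 14

Derivation:
Op 1: a = malloc(1) -> a = 0; heap: [0-0 ALLOC][1-38 FREE]
Op 2: b = malloc(3) -> b = 1; heap: [0-0 ALLOC][1-3 ALLOC][4-38 FREE]
Op 3: a = realloc(a, 13) -> a = 4; heap: [0-0 FREE][1-3 ALLOC][4-16 ALLOC][17-38 FREE]
Op 4: b = realloc(b, 3) -> b = 1; heap: [0-0 FREE][1-3 ALLOC][4-16 ALLOC][17-38 FREE]
Op 5: free(a) -> (freed a); heap: [0-0 FREE][1-3 ALLOC][4-38 FREE]
Op 6: b = realloc(b, 16) -> b = 1; heap: [0-0 FREE][1-16 ALLOC][17-38 FREE]
Op 7: b = realloc(b, 10) -> b = 1; heap: [0-0 FREE][1-10 ALLOC][11-38 FREE]
Op 8: b = realloc(b, 2) -> b = 1; heap: [0-0 FREE][1-2 ALLOC][3-38 FREE]
Op 9: c = malloc(4) -> c = 3; heap: [0-0 FREE][1-2 ALLOC][3-6 ALLOC][7-38 FREE]
Op 10: b = realloc(b, 14) -> b = 7; heap: [0-2 FREE][3-6 ALLOC][7-20 ALLOC][21-38 FREE]
Free blocks: [3 18] total_free=21 largest=18 -> 100*(21-18)/21 = 300/21 ≈ 14.286 -> rounds to 14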